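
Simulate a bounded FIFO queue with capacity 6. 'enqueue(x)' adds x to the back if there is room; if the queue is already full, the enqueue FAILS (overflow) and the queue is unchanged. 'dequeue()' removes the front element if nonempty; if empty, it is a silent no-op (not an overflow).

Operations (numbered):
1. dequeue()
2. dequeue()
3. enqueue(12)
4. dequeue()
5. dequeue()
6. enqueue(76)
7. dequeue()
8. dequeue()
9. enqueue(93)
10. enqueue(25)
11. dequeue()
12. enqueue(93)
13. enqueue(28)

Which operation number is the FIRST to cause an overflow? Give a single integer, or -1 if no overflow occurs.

Answer: -1

Derivation:
1. dequeue(): empty, no-op, size=0
2. dequeue(): empty, no-op, size=0
3. enqueue(12): size=1
4. dequeue(): size=0
5. dequeue(): empty, no-op, size=0
6. enqueue(76): size=1
7. dequeue(): size=0
8. dequeue(): empty, no-op, size=0
9. enqueue(93): size=1
10. enqueue(25): size=2
11. dequeue(): size=1
12. enqueue(93): size=2
13. enqueue(28): size=3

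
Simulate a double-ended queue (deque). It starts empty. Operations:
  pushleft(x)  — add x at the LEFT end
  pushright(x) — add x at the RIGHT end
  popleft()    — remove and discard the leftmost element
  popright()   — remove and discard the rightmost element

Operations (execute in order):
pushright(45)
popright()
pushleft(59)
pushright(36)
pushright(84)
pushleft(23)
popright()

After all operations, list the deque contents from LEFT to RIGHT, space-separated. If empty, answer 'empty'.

pushright(45): [45]
popright(): []
pushleft(59): [59]
pushright(36): [59, 36]
pushright(84): [59, 36, 84]
pushleft(23): [23, 59, 36, 84]
popright(): [23, 59, 36]

Answer: 23 59 36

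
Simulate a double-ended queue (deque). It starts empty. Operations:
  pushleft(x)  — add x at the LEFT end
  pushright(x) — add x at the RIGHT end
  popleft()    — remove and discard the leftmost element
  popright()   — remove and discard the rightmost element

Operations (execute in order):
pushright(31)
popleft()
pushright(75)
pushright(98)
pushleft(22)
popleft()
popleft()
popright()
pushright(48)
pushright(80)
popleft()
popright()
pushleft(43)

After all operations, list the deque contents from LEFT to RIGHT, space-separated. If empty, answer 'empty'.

pushright(31): [31]
popleft(): []
pushright(75): [75]
pushright(98): [75, 98]
pushleft(22): [22, 75, 98]
popleft(): [75, 98]
popleft(): [98]
popright(): []
pushright(48): [48]
pushright(80): [48, 80]
popleft(): [80]
popright(): []
pushleft(43): [43]

Answer: 43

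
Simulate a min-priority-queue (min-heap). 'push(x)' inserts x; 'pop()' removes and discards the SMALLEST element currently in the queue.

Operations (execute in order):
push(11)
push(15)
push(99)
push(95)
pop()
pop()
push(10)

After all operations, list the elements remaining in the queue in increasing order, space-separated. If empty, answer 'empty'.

push(11): heap contents = [11]
push(15): heap contents = [11, 15]
push(99): heap contents = [11, 15, 99]
push(95): heap contents = [11, 15, 95, 99]
pop() → 11: heap contents = [15, 95, 99]
pop() → 15: heap contents = [95, 99]
push(10): heap contents = [10, 95, 99]

Answer: 10 95 99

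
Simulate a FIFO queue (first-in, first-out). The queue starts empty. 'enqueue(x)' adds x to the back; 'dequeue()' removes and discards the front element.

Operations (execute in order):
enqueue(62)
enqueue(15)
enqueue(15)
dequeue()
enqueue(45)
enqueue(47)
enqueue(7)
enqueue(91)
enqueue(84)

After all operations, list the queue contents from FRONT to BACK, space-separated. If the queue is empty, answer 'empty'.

enqueue(62): [62]
enqueue(15): [62, 15]
enqueue(15): [62, 15, 15]
dequeue(): [15, 15]
enqueue(45): [15, 15, 45]
enqueue(47): [15, 15, 45, 47]
enqueue(7): [15, 15, 45, 47, 7]
enqueue(91): [15, 15, 45, 47, 7, 91]
enqueue(84): [15, 15, 45, 47, 7, 91, 84]

Answer: 15 15 45 47 7 91 84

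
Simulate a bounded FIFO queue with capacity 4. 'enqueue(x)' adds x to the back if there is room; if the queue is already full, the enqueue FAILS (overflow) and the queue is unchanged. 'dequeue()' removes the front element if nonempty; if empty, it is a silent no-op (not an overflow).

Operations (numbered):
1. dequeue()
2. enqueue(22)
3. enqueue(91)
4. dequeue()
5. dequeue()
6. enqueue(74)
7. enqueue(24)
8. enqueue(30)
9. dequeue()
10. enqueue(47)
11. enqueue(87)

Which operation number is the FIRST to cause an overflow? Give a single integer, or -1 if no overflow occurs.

Answer: -1

Derivation:
1. dequeue(): empty, no-op, size=0
2. enqueue(22): size=1
3. enqueue(91): size=2
4. dequeue(): size=1
5. dequeue(): size=0
6. enqueue(74): size=1
7. enqueue(24): size=2
8. enqueue(30): size=3
9. dequeue(): size=2
10. enqueue(47): size=3
11. enqueue(87): size=4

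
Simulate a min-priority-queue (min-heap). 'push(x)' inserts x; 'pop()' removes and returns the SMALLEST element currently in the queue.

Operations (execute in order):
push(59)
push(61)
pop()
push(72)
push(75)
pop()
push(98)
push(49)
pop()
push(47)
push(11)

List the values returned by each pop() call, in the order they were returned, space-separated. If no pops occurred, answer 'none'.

Answer: 59 61 49

Derivation:
push(59): heap contents = [59]
push(61): heap contents = [59, 61]
pop() → 59: heap contents = [61]
push(72): heap contents = [61, 72]
push(75): heap contents = [61, 72, 75]
pop() → 61: heap contents = [72, 75]
push(98): heap contents = [72, 75, 98]
push(49): heap contents = [49, 72, 75, 98]
pop() → 49: heap contents = [72, 75, 98]
push(47): heap contents = [47, 72, 75, 98]
push(11): heap contents = [11, 47, 72, 75, 98]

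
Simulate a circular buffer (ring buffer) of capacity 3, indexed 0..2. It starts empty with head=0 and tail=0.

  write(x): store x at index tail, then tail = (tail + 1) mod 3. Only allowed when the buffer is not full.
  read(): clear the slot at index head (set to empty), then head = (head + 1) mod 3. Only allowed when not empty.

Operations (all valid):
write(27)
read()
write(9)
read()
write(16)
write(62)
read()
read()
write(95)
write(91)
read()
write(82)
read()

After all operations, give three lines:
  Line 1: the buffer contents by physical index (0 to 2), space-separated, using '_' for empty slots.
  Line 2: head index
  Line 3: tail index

Answer: 82 _ _
0
1

Derivation:
write(27): buf=[27 _ _], head=0, tail=1, size=1
read(): buf=[_ _ _], head=1, tail=1, size=0
write(9): buf=[_ 9 _], head=1, tail=2, size=1
read(): buf=[_ _ _], head=2, tail=2, size=0
write(16): buf=[_ _ 16], head=2, tail=0, size=1
write(62): buf=[62 _ 16], head=2, tail=1, size=2
read(): buf=[62 _ _], head=0, tail=1, size=1
read(): buf=[_ _ _], head=1, tail=1, size=0
write(95): buf=[_ 95 _], head=1, tail=2, size=1
write(91): buf=[_ 95 91], head=1, tail=0, size=2
read(): buf=[_ _ 91], head=2, tail=0, size=1
write(82): buf=[82 _ 91], head=2, tail=1, size=2
read(): buf=[82 _ _], head=0, tail=1, size=1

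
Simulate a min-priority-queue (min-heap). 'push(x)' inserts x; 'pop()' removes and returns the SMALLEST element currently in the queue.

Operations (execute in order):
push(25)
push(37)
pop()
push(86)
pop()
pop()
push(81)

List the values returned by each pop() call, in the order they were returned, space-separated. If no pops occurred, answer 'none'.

Answer: 25 37 86

Derivation:
push(25): heap contents = [25]
push(37): heap contents = [25, 37]
pop() → 25: heap contents = [37]
push(86): heap contents = [37, 86]
pop() → 37: heap contents = [86]
pop() → 86: heap contents = []
push(81): heap contents = [81]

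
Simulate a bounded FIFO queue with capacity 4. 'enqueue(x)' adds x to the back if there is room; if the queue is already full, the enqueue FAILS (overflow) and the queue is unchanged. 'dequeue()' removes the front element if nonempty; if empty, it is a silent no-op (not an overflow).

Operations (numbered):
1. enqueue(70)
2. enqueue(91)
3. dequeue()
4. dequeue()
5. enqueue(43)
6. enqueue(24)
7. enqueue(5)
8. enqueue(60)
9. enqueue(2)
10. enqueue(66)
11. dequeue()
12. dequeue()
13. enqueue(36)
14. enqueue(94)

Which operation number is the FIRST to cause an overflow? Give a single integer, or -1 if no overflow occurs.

Answer: 9

Derivation:
1. enqueue(70): size=1
2. enqueue(91): size=2
3. dequeue(): size=1
4. dequeue(): size=0
5. enqueue(43): size=1
6. enqueue(24): size=2
7. enqueue(5): size=3
8. enqueue(60): size=4
9. enqueue(2): size=4=cap → OVERFLOW (fail)
10. enqueue(66): size=4=cap → OVERFLOW (fail)
11. dequeue(): size=3
12. dequeue(): size=2
13. enqueue(36): size=3
14. enqueue(94): size=4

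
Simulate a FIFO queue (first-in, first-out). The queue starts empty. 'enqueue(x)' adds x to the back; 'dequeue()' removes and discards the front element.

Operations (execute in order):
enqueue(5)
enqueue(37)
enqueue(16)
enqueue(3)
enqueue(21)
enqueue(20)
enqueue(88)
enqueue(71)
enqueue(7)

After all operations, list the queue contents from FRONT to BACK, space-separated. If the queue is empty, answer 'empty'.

Answer: 5 37 16 3 21 20 88 71 7

Derivation:
enqueue(5): [5]
enqueue(37): [5, 37]
enqueue(16): [5, 37, 16]
enqueue(3): [5, 37, 16, 3]
enqueue(21): [5, 37, 16, 3, 21]
enqueue(20): [5, 37, 16, 3, 21, 20]
enqueue(88): [5, 37, 16, 3, 21, 20, 88]
enqueue(71): [5, 37, 16, 3, 21, 20, 88, 71]
enqueue(7): [5, 37, 16, 3, 21, 20, 88, 71, 7]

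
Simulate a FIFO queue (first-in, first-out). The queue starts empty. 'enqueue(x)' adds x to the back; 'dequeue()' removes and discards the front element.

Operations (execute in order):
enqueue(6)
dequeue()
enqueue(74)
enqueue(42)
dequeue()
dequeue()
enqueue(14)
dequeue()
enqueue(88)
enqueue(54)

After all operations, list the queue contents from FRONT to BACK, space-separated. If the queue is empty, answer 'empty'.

Answer: 88 54

Derivation:
enqueue(6): [6]
dequeue(): []
enqueue(74): [74]
enqueue(42): [74, 42]
dequeue(): [42]
dequeue(): []
enqueue(14): [14]
dequeue(): []
enqueue(88): [88]
enqueue(54): [88, 54]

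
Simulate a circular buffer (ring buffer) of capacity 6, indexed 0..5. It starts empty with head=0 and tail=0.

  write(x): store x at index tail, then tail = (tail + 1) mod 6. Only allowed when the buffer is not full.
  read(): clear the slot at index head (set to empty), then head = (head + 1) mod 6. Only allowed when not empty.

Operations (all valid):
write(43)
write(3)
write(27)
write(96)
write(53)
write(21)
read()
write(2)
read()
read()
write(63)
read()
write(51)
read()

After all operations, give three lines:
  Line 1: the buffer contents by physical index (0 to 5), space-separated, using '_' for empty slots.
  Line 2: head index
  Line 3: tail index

write(43): buf=[43 _ _ _ _ _], head=0, tail=1, size=1
write(3): buf=[43 3 _ _ _ _], head=0, tail=2, size=2
write(27): buf=[43 3 27 _ _ _], head=0, tail=3, size=3
write(96): buf=[43 3 27 96 _ _], head=0, tail=4, size=4
write(53): buf=[43 3 27 96 53 _], head=0, tail=5, size=5
write(21): buf=[43 3 27 96 53 21], head=0, tail=0, size=6
read(): buf=[_ 3 27 96 53 21], head=1, tail=0, size=5
write(2): buf=[2 3 27 96 53 21], head=1, tail=1, size=6
read(): buf=[2 _ 27 96 53 21], head=2, tail=1, size=5
read(): buf=[2 _ _ 96 53 21], head=3, tail=1, size=4
write(63): buf=[2 63 _ 96 53 21], head=3, tail=2, size=5
read(): buf=[2 63 _ _ 53 21], head=4, tail=2, size=4
write(51): buf=[2 63 51 _ 53 21], head=4, tail=3, size=5
read(): buf=[2 63 51 _ _ 21], head=5, tail=3, size=4

Answer: 2 63 51 _ _ 21
5
3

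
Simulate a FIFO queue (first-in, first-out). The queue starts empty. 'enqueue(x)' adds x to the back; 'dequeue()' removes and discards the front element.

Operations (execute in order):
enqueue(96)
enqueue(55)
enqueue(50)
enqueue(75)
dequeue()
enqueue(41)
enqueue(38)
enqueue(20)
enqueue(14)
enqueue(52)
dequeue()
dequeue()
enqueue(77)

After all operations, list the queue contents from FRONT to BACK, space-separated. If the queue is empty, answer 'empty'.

Answer: 75 41 38 20 14 52 77

Derivation:
enqueue(96): [96]
enqueue(55): [96, 55]
enqueue(50): [96, 55, 50]
enqueue(75): [96, 55, 50, 75]
dequeue(): [55, 50, 75]
enqueue(41): [55, 50, 75, 41]
enqueue(38): [55, 50, 75, 41, 38]
enqueue(20): [55, 50, 75, 41, 38, 20]
enqueue(14): [55, 50, 75, 41, 38, 20, 14]
enqueue(52): [55, 50, 75, 41, 38, 20, 14, 52]
dequeue(): [50, 75, 41, 38, 20, 14, 52]
dequeue(): [75, 41, 38, 20, 14, 52]
enqueue(77): [75, 41, 38, 20, 14, 52, 77]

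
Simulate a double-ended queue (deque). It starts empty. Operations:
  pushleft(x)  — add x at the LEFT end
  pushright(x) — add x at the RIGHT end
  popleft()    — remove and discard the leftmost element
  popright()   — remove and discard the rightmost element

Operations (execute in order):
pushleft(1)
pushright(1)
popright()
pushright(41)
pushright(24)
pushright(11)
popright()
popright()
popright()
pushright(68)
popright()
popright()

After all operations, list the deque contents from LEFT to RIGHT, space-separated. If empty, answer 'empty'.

pushleft(1): [1]
pushright(1): [1, 1]
popright(): [1]
pushright(41): [1, 41]
pushright(24): [1, 41, 24]
pushright(11): [1, 41, 24, 11]
popright(): [1, 41, 24]
popright(): [1, 41]
popright(): [1]
pushright(68): [1, 68]
popright(): [1]
popright(): []

Answer: empty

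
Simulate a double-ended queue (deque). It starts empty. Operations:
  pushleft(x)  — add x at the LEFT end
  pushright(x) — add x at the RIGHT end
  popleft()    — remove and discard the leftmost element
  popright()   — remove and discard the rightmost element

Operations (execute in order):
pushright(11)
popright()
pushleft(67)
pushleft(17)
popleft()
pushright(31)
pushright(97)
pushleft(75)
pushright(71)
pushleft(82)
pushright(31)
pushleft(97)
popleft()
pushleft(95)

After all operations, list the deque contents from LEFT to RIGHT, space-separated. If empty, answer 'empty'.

Answer: 95 82 75 67 31 97 71 31

Derivation:
pushright(11): [11]
popright(): []
pushleft(67): [67]
pushleft(17): [17, 67]
popleft(): [67]
pushright(31): [67, 31]
pushright(97): [67, 31, 97]
pushleft(75): [75, 67, 31, 97]
pushright(71): [75, 67, 31, 97, 71]
pushleft(82): [82, 75, 67, 31, 97, 71]
pushright(31): [82, 75, 67, 31, 97, 71, 31]
pushleft(97): [97, 82, 75, 67, 31, 97, 71, 31]
popleft(): [82, 75, 67, 31, 97, 71, 31]
pushleft(95): [95, 82, 75, 67, 31, 97, 71, 31]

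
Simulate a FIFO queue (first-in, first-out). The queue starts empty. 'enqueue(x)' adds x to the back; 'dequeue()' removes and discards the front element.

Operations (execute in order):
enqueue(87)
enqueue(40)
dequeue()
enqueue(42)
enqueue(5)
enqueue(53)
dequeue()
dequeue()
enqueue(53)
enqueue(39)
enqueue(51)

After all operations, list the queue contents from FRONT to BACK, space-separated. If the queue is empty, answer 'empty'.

Answer: 5 53 53 39 51

Derivation:
enqueue(87): [87]
enqueue(40): [87, 40]
dequeue(): [40]
enqueue(42): [40, 42]
enqueue(5): [40, 42, 5]
enqueue(53): [40, 42, 5, 53]
dequeue(): [42, 5, 53]
dequeue(): [5, 53]
enqueue(53): [5, 53, 53]
enqueue(39): [5, 53, 53, 39]
enqueue(51): [5, 53, 53, 39, 51]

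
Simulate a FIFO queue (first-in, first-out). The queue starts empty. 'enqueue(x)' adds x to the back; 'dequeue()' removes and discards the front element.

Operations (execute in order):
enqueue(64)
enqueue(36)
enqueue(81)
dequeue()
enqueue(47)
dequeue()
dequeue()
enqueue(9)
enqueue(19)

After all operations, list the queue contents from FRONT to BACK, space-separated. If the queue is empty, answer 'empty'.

enqueue(64): [64]
enqueue(36): [64, 36]
enqueue(81): [64, 36, 81]
dequeue(): [36, 81]
enqueue(47): [36, 81, 47]
dequeue(): [81, 47]
dequeue(): [47]
enqueue(9): [47, 9]
enqueue(19): [47, 9, 19]

Answer: 47 9 19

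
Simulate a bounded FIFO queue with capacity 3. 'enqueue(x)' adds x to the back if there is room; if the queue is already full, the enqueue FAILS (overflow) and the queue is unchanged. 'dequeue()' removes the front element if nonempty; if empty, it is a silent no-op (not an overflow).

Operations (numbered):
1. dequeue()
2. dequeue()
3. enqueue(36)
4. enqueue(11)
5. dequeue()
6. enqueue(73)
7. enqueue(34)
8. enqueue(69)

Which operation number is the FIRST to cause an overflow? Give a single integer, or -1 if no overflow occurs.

Answer: 8

Derivation:
1. dequeue(): empty, no-op, size=0
2. dequeue(): empty, no-op, size=0
3. enqueue(36): size=1
4. enqueue(11): size=2
5. dequeue(): size=1
6. enqueue(73): size=2
7. enqueue(34): size=3
8. enqueue(69): size=3=cap → OVERFLOW (fail)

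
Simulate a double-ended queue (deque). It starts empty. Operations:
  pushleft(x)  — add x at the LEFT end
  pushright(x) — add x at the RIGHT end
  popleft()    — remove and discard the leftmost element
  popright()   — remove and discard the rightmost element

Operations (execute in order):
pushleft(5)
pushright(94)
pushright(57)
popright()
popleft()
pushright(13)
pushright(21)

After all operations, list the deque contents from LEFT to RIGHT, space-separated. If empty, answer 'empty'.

Answer: 94 13 21

Derivation:
pushleft(5): [5]
pushright(94): [5, 94]
pushright(57): [5, 94, 57]
popright(): [5, 94]
popleft(): [94]
pushright(13): [94, 13]
pushright(21): [94, 13, 21]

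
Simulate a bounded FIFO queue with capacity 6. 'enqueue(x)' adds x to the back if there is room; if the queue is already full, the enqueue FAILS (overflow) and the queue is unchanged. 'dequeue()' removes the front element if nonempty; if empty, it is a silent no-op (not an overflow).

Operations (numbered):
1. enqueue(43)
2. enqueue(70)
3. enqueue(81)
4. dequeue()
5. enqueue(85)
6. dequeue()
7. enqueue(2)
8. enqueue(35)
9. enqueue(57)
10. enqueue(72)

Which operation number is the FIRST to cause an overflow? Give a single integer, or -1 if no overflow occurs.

1. enqueue(43): size=1
2. enqueue(70): size=2
3. enqueue(81): size=3
4. dequeue(): size=2
5. enqueue(85): size=3
6. dequeue(): size=2
7. enqueue(2): size=3
8. enqueue(35): size=4
9. enqueue(57): size=5
10. enqueue(72): size=6

Answer: -1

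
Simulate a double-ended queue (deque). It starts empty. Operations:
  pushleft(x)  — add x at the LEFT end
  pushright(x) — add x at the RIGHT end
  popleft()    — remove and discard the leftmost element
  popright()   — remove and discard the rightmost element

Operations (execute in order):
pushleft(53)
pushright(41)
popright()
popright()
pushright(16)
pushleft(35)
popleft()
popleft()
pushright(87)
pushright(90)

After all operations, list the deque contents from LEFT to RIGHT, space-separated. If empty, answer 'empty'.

Answer: 87 90

Derivation:
pushleft(53): [53]
pushright(41): [53, 41]
popright(): [53]
popright(): []
pushright(16): [16]
pushleft(35): [35, 16]
popleft(): [16]
popleft(): []
pushright(87): [87]
pushright(90): [87, 90]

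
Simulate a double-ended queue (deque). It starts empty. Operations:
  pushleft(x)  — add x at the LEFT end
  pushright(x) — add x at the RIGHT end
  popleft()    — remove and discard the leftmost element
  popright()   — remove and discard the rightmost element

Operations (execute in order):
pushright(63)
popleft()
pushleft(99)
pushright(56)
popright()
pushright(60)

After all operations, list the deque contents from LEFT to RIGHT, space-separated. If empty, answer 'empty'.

pushright(63): [63]
popleft(): []
pushleft(99): [99]
pushright(56): [99, 56]
popright(): [99]
pushright(60): [99, 60]

Answer: 99 60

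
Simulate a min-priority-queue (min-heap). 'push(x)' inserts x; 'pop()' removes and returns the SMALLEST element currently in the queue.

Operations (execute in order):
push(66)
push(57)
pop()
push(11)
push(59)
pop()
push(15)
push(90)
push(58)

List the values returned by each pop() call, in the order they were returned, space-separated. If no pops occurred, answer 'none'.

push(66): heap contents = [66]
push(57): heap contents = [57, 66]
pop() → 57: heap contents = [66]
push(11): heap contents = [11, 66]
push(59): heap contents = [11, 59, 66]
pop() → 11: heap contents = [59, 66]
push(15): heap contents = [15, 59, 66]
push(90): heap contents = [15, 59, 66, 90]
push(58): heap contents = [15, 58, 59, 66, 90]

Answer: 57 11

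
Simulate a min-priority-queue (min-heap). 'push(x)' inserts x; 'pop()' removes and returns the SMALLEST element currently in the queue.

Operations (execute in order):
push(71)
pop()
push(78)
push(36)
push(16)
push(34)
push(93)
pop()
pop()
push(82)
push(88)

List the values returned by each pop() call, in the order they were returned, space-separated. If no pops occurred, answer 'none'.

push(71): heap contents = [71]
pop() → 71: heap contents = []
push(78): heap contents = [78]
push(36): heap contents = [36, 78]
push(16): heap contents = [16, 36, 78]
push(34): heap contents = [16, 34, 36, 78]
push(93): heap contents = [16, 34, 36, 78, 93]
pop() → 16: heap contents = [34, 36, 78, 93]
pop() → 34: heap contents = [36, 78, 93]
push(82): heap contents = [36, 78, 82, 93]
push(88): heap contents = [36, 78, 82, 88, 93]

Answer: 71 16 34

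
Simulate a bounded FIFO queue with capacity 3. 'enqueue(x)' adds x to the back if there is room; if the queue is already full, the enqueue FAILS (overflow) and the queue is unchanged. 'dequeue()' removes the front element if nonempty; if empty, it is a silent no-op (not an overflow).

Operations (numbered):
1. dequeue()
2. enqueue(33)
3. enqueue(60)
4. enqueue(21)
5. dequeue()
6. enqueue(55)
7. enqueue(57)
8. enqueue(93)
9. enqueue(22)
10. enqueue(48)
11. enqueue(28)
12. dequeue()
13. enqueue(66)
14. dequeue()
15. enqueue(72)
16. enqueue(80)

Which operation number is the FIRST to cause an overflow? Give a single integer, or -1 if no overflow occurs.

Answer: 7

Derivation:
1. dequeue(): empty, no-op, size=0
2. enqueue(33): size=1
3. enqueue(60): size=2
4. enqueue(21): size=3
5. dequeue(): size=2
6. enqueue(55): size=3
7. enqueue(57): size=3=cap → OVERFLOW (fail)
8. enqueue(93): size=3=cap → OVERFLOW (fail)
9. enqueue(22): size=3=cap → OVERFLOW (fail)
10. enqueue(48): size=3=cap → OVERFLOW (fail)
11. enqueue(28): size=3=cap → OVERFLOW (fail)
12. dequeue(): size=2
13. enqueue(66): size=3
14. dequeue(): size=2
15. enqueue(72): size=3
16. enqueue(80): size=3=cap → OVERFLOW (fail)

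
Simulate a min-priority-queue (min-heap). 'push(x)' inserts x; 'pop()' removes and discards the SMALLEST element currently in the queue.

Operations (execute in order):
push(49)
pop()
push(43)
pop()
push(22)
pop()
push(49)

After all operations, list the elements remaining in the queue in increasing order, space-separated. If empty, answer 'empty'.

Answer: 49

Derivation:
push(49): heap contents = [49]
pop() → 49: heap contents = []
push(43): heap contents = [43]
pop() → 43: heap contents = []
push(22): heap contents = [22]
pop() → 22: heap contents = []
push(49): heap contents = [49]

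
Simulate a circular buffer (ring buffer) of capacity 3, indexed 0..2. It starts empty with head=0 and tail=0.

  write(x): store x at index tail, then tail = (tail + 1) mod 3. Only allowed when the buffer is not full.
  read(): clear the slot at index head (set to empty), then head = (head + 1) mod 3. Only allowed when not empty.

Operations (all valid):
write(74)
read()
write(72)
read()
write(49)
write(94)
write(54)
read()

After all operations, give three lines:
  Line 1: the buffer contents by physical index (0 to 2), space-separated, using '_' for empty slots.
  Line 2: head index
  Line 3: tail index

write(74): buf=[74 _ _], head=0, tail=1, size=1
read(): buf=[_ _ _], head=1, tail=1, size=0
write(72): buf=[_ 72 _], head=1, tail=2, size=1
read(): buf=[_ _ _], head=2, tail=2, size=0
write(49): buf=[_ _ 49], head=2, tail=0, size=1
write(94): buf=[94 _ 49], head=2, tail=1, size=2
write(54): buf=[94 54 49], head=2, tail=2, size=3
read(): buf=[94 54 _], head=0, tail=2, size=2

Answer: 94 54 _
0
2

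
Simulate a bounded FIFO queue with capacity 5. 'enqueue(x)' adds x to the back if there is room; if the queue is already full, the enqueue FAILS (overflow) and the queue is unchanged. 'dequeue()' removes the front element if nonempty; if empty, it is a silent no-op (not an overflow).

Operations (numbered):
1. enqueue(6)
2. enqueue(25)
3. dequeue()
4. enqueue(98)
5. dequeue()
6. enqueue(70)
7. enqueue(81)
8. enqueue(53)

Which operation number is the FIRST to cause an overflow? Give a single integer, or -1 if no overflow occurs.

1. enqueue(6): size=1
2. enqueue(25): size=2
3. dequeue(): size=1
4. enqueue(98): size=2
5. dequeue(): size=1
6. enqueue(70): size=2
7. enqueue(81): size=3
8. enqueue(53): size=4

Answer: -1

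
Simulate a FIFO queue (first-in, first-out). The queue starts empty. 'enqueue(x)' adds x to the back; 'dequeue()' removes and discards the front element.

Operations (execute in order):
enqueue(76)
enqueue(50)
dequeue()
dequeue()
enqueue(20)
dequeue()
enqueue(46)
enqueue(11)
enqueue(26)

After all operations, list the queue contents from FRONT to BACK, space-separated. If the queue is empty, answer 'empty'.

Answer: 46 11 26

Derivation:
enqueue(76): [76]
enqueue(50): [76, 50]
dequeue(): [50]
dequeue(): []
enqueue(20): [20]
dequeue(): []
enqueue(46): [46]
enqueue(11): [46, 11]
enqueue(26): [46, 11, 26]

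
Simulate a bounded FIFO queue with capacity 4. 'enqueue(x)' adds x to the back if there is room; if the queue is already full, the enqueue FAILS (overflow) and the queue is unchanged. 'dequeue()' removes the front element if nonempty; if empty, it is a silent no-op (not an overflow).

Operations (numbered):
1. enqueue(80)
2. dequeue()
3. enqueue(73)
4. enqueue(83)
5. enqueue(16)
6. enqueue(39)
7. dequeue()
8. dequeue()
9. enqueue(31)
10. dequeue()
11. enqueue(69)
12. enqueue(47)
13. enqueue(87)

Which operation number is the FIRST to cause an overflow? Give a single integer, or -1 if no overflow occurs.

1. enqueue(80): size=1
2. dequeue(): size=0
3. enqueue(73): size=1
4. enqueue(83): size=2
5. enqueue(16): size=3
6. enqueue(39): size=4
7. dequeue(): size=3
8. dequeue(): size=2
9. enqueue(31): size=3
10. dequeue(): size=2
11. enqueue(69): size=3
12. enqueue(47): size=4
13. enqueue(87): size=4=cap → OVERFLOW (fail)

Answer: 13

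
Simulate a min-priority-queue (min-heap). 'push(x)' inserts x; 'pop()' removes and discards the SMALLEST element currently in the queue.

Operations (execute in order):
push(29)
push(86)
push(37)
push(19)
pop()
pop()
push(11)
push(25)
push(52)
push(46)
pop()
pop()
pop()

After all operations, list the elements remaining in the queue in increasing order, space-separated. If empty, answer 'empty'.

Answer: 46 52 86

Derivation:
push(29): heap contents = [29]
push(86): heap contents = [29, 86]
push(37): heap contents = [29, 37, 86]
push(19): heap contents = [19, 29, 37, 86]
pop() → 19: heap contents = [29, 37, 86]
pop() → 29: heap contents = [37, 86]
push(11): heap contents = [11, 37, 86]
push(25): heap contents = [11, 25, 37, 86]
push(52): heap contents = [11, 25, 37, 52, 86]
push(46): heap contents = [11, 25, 37, 46, 52, 86]
pop() → 11: heap contents = [25, 37, 46, 52, 86]
pop() → 25: heap contents = [37, 46, 52, 86]
pop() → 37: heap contents = [46, 52, 86]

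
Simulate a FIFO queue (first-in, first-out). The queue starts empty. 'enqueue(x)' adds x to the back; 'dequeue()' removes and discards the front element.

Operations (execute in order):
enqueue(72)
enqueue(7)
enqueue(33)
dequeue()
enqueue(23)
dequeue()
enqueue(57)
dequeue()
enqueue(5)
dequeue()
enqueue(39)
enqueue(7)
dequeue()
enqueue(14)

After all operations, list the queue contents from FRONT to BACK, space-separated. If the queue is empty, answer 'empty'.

enqueue(72): [72]
enqueue(7): [72, 7]
enqueue(33): [72, 7, 33]
dequeue(): [7, 33]
enqueue(23): [7, 33, 23]
dequeue(): [33, 23]
enqueue(57): [33, 23, 57]
dequeue(): [23, 57]
enqueue(5): [23, 57, 5]
dequeue(): [57, 5]
enqueue(39): [57, 5, 39]
enqueue(7): [57, 5, 39, 7]
dequeue(): [5, 39, 7]
enqueue(14): [5, 39, 7, 14]

Answer: 5 39 7 14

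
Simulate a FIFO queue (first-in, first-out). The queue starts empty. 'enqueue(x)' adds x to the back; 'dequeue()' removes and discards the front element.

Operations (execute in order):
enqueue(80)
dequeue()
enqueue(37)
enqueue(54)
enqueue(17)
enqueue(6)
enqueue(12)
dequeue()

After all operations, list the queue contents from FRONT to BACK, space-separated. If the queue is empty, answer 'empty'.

enqueue(80): [80]
dequeue(): []
enqueue(37): [37]
enqueue(54): [37, 54]
enqueue(17): [37, 54, 17]
enqueue(6): [37, 54, 17, 6]
enqueue(12): [37, 54, 17, 6, 12]
dequeue(): [54, 17, 6, 12]

Answer: 54 17 6 12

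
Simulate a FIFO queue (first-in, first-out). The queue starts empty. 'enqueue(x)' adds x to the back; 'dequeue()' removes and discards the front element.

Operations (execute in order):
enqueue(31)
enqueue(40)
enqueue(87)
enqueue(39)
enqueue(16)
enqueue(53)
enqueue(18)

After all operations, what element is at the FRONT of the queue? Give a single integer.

enqueue(31): queue = [31]
enqueue(40): queue = [31, 40]
enqueue(87): queue = [31, 40, 87]
enqueue(39): queue = [31, 40, 87, 39]
enqueue(16): queue = [31, 40, 87, 39, 16]
enqueue(53): queue = [31, 40, 87, 39, 16, 53]
enqueue(18): queue = [31, 40, 87, 39, 16, 53, 18]

Answer: 31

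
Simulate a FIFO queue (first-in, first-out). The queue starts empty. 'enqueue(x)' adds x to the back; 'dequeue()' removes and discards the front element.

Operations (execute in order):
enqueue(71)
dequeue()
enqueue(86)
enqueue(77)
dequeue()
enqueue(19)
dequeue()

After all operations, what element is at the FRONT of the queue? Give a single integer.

Answer: 19

Derivation:
enqueue(71): queue = [71]
dequeue(): queue = []
enqueue(86): queue = [86]
enqueue(77): queue = [86, 77]
dequeue(): queue = [77]
enqueue(19): queue = [77, 19]
dequeue(): queue = [19]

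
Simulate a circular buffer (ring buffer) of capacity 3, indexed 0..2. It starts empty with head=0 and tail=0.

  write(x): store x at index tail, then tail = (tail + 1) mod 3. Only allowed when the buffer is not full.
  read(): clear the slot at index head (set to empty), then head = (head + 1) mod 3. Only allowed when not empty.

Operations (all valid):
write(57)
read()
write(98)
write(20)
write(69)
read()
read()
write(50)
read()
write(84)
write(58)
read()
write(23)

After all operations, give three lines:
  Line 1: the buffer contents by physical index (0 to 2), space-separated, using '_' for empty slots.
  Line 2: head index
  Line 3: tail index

Answer: 58 23 84
2
2

Derivation:
write(57): buf=[57 _ _], head=0, tail=1, size=1
read(): buf=[_ _ _], head=1, tail=1, size=0
write(98): buf=[_ 98 _], head=1, tail=2, size=1
write(20): buf=[_ 98 20], head=1, tail=0, size=2
write(69): buf=[69 98 20], head=1, tail=1, size=3
read(): buf=[69 _ 20], head=2, tail=1, size=2
read(): buf=[69 _ _], head=0, tail=1, size=1
write(50): buf=[69 50 _], head=0, tail=2, size=2
read(): buf=[_ 50 _], head=1, tail=2, size=1
write(84): buf=[_ 50 84], head=1, tail=0, size=2
write(58): buf=[58 50 84], head=1, tail=1, size=3
read(): buf=[58 _ 84], head=2, tail=1, size=2
write(23): buf=[58 23 84], head=2, tail=2, size=3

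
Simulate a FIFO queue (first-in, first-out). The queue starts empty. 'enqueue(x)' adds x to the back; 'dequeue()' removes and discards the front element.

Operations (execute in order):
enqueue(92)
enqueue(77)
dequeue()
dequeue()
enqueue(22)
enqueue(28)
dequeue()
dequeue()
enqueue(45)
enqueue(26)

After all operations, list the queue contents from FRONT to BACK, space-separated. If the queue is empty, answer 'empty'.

enqueue(92): [92]
enqueue(77): [92, 77]
dequeue(): [77]
dequeue(): []
enqueue(22): [22]
enqueue(28): [22, 28]
dequeue(): [28]
dequeue(): []
enqueue(45): [45]
enqueue(26): [45, 26]

Answer: 45 26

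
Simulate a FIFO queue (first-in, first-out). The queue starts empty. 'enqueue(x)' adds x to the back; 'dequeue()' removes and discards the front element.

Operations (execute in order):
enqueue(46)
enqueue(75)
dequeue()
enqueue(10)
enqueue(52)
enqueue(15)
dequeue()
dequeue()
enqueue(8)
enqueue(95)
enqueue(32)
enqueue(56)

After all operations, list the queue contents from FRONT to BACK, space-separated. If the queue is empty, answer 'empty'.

Answer: 52 15 8 95 32 56

Derivation:
enqueue(46): [46]
enqueue(75): [46, 75]
dequeue(): [75]
enqueue(10): [75, 10]
enqueue(52): [75, 10, 52]
enqueue(15): [75, 10, 52, 15]
dequeue(): [10, 52, 15]
dequeue(): [52, 15]
enqueue(8): [52, 15, 8]
enqueue(95): [52, 15, 8, 95]
enqueue(32): [52, 15, 8, 95, 32]
enqueue(56): [52, 15, 8, 95, 32, 56]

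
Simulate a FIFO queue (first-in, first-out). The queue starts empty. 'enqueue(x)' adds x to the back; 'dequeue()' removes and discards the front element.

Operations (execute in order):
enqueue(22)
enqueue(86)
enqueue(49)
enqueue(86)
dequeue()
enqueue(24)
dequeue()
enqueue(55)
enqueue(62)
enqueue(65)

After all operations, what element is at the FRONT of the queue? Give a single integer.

Answer: 49

Derivation:
enqueue(22): queue = [22]
enqueue(86): queue = [22, 86]
enqueue(49): queue = [22, 86, 49]
enqueue(86): queue = [22, 86, 49, 86]
dequeue(): queue = [86, 49, 86]
enqueue(24): queue = [86, 49, 86, 24]
dequeue(): queue = [49, 86, 24]
enqueue(55): queue = [49, 86, 24, 55]
enqueue(62): queue = [49, 86, 24, 55, 62]
enqueue(65): queue = [49, 86, 24, 55, 62, 65]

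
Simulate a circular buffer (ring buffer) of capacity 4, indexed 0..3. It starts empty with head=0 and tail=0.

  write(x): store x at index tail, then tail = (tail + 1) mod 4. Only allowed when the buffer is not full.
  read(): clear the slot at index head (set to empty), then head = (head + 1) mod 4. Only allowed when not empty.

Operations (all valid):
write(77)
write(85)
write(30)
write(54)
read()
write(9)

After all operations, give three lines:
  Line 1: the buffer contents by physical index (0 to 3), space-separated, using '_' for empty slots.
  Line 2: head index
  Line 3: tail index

write(77): buf=[77 _ _ _], head=0, tail=1, size=1
write(85): buf=[77 85 _ _], head=0, tail=2, size=2
write(30): buf=[77 85 30 _], head=0, tail=3, size=3
write(54): buf=[77 85 30 54], head=0, tail=0, size=4
read(): buf=[_ 85 30 54], head=1, tail=0, size=3
write(9): buf=[9 85 30 54], head=1, tail=1, size=4

Answer: 9 85 30 54
1
1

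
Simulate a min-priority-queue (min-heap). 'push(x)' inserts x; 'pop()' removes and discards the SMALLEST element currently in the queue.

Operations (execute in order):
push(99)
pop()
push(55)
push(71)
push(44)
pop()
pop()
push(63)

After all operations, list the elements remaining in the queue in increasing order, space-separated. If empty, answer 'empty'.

Answer: 63 71

Derivation:
push(99): heap contents = [99]
pop() → 99: heap contents = []
push(55): heap contents = [55]
push(71): heap contents = [55, 71]
push(44): heap contents = [44, 55, 71]
pop() → 44: heap contents = [55, 71]
pop() → 55: heap contents = [71]
push(63): heap contents = [63, 71]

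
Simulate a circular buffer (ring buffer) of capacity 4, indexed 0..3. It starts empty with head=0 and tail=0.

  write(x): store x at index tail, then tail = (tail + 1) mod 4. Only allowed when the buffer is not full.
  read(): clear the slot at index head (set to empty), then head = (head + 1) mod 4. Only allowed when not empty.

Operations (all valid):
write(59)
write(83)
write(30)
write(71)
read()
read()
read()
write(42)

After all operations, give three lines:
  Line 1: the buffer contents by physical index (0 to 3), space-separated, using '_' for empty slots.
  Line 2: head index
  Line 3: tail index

Answer: 42 _ _ 71
3
1

Derivation:
write(59): buf=[59 _ _ _], head=0, tail=1, size=1
write(83): buf=[59 83 _ _], head=0, tail=2, size=2
write(30): buf=[59 83 30 _], head=0, tail=3, size=3
write(71): buf=[59 83 30 71], head=0, tail=0, size=4
read(): buf=[_ 83 30 71], head=1, tail=0, size=3
read(): buf=[_ _ 30 71], head=2, tail=0, size=2
read(): buf=[_ _ _ 71], head=3, tail=0, size=1
write(42): buf=[42 _ _ 71], head=3, tail=1, size=2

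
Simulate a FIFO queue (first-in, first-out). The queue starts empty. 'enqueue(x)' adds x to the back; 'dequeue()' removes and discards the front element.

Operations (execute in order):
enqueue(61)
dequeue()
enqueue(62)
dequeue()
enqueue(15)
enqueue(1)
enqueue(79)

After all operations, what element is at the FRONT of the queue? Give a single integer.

Answer: 15

Derivation:
enqueue(61): queue = [61]
dequeue(): queue = []
enqueue(62): queue = [62]
dequeue(): queue = []
enqueue(15): queue = [15]
enqueue(1): queue = [15, 1]
enqueue(79): queue = [15, 1, 79]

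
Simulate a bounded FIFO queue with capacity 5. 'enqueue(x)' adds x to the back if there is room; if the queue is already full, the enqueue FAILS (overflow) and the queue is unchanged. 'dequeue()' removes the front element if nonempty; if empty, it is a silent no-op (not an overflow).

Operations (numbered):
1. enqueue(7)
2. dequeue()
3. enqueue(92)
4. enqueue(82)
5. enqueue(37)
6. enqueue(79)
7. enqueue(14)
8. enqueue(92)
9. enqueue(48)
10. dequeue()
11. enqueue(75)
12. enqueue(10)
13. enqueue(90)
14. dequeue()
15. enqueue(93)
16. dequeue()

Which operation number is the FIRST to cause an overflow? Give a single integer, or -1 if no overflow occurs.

1. enqueue(7): size=1
2. dequeue(): size=0
3. enqueue(92): size=1
4. enqueue(82): size=2
5. enqueue(37): size=3
6. enqueue(79): size=4
7. enqueue(14): size=5
8. enqueue(92): size=5=cap → OVERFLOW (fail)
9. enqueue(48): size=5=cap → OVERFLOW (fail)
10. dequeue(): size=4
11. enqueue(75): size=5
12. enqueue(10): size=5=cap → OVERFLOW (fail)
13. enqueue(90): size=5=cap → OVERFLOW (fail)
14. dequeue(): size=4
15. enqueue(93): size=5
16. dequeue(): size=4

Answer: 8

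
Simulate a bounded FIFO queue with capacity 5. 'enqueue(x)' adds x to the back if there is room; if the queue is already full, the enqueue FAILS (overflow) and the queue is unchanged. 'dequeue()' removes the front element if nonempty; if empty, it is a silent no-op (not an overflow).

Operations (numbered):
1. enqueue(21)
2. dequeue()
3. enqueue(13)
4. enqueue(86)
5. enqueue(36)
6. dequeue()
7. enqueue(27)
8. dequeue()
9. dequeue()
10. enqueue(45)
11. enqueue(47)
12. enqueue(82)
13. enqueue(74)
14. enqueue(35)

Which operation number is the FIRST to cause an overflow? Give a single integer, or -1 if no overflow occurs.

1. enqueue(21): size=1
2. dequeue(): size=0
3. enqueue(13): size=1
4. enqueue(86): size=2
5. enqueue(36): size=3
6. dequeue(): size=2
7. enqueue(27): size=3
8. dequeue(): size=2
9. dequeue(): size=1
10. enqueue(45): size=2
11. enqueue(47): size=3
12. enqueue(82): size=4
13. enqueue(74): size=5
14. enqueue(35): size=5=cap → OVERFLOW (fail)

Answer: 14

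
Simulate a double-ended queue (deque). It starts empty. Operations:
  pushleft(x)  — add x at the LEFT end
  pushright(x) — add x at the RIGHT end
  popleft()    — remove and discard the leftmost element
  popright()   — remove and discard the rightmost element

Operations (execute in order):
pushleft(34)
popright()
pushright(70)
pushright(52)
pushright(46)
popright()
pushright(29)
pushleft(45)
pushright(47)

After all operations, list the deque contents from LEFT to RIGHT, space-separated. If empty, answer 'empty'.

pushleft(34): [34]
popright(): []
pushright(70): [70]
pushright(52): [70, 52]
pushright(46): [70, 52, 46]
popright(): [70, 52]
pushright(29): [70, 52, 29]
pushleft(45): [45, 70, 52, 29]
pushright(47): [45, 70, 52, 29, 47]

Answer: 45 70 52 29 47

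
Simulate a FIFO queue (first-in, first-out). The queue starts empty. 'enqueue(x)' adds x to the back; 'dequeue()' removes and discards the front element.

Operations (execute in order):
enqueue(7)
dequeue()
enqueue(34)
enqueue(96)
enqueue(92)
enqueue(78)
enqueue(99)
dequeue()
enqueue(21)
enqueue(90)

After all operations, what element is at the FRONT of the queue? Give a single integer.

Answer: 96

Derivation:
enqueue(7): queue = [7]
dequeue(): queue = []
enqueue(34): queue = [34]
enqueue(96): queue = [34, 96]
enqueue(92): queue = [34, 96, 92]
enqueue(78): queue = [34, 96, 92, 78]
enqueue(99): queue = [34, 96, 92, 78, 99]
dequeue(): queue = [96, 92, 78, 99]
enqueue(21): queue = [96, 92, 78, 99, 21]
enqueue(90): queue = [96, 92, 78, 99, 21, 90]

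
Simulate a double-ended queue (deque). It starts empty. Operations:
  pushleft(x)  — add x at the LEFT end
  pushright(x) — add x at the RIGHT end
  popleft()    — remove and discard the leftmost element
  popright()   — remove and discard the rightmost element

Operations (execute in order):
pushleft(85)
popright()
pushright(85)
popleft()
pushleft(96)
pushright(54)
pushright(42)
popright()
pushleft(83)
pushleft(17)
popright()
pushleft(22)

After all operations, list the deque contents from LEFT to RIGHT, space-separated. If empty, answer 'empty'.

Answer: 22 17 83 96

Derivation:
pushleft(85): [85]
popright(): []
pushright(85): [85]
popleft(): []
pushleft(96): [96]
pushright(54): [96, 54]
pushright(42): [96, 54, 42]
popright(): [96, 54]
pushleft(83): [83, 96, 54]
pushleft(17): [17, 83, 96, 54]
popright(): [17, 83, 96]
pushleft(22): [22, 17, 83, 96]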